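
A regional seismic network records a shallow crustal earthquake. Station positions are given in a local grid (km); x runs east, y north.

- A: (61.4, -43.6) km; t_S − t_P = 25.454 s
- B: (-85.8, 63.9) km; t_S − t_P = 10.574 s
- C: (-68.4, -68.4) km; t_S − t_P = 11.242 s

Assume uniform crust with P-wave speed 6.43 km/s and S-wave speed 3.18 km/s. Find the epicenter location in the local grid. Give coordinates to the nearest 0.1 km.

Distance from S−P lag: d = Δt · v_P v_S / (v_P − v_S) = Δt · (6.43·3.18)/(6.43−3.18) ≈ 6.2915·Δt.
So d_A = 160.14, d_B = 66.53, d_C = 70.73 km.
Circle about each station: (x − 61.4)² + (y + 43.6)² = 160.14²; (x + 85.8)² + (y − 63.9)² = 66.53²; (x + 68.4)² + (y + 68.4)² = 70.73².
Subtracting the A equation from the B and C equations removes the quadratic terms:
-294.4 x + 215.0 y = 26992.51
-259.6 x − 49.6 y = 24328.29
Solving the 2×2 system: x ≈ -93.3, y ≈ -2.2 km.

(-93.3, -2.2)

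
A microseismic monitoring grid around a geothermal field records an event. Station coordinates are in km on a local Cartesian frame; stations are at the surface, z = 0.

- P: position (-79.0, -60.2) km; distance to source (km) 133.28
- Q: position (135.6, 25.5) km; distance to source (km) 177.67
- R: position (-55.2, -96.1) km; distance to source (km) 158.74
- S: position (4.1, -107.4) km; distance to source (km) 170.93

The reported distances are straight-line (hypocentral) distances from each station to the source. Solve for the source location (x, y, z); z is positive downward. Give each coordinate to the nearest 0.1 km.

(-30.6, 49.6, 58.0)

Each station gives a sphere (x−x_i)² + (y−y_i)² + z² = d_i² (stations at z=0).
Subtracting the P sphere from Q and R: z² cancels, leaving linear equations in x and y:
429.2 x + 171.4 y = -4630.50
47.6 x − 71.8 y = -5017.62
Solving: x ≈ -30.596, y ≈ 49.599 km (keep extra digits for the depth step; rounded: -30.6, 49.6).
Then from the P sphere: z² = 133.28² − (x + 79.0)² − (y + 60.2)² with x = -30.596, y = 49.599, so z ≈ 58.007 ≈ 58.0 km.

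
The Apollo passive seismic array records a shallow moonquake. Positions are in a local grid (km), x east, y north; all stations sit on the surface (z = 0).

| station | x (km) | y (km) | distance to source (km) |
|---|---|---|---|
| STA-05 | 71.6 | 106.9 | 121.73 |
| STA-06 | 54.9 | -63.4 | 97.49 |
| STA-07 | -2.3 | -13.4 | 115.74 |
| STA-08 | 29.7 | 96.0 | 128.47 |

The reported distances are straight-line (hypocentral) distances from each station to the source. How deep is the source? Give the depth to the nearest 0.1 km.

Each station gives a sphere (x−x_i)² + (y−y_i)² + z² = d_i² (stations at z=0).
Subtracting the STA-05 sphere from STA-06 and STA-07: z² cancels, leaving linear equations in x and y:
-33.4 x − 340.6 y = -4206.71
-147.8 x − 240.6 y = -14946.87
Solving: x ≈ 96.414, y ≈ 2.896 km (keep extra digits for the depth step; rounded: 96.4, 2.9).
Then from the STA-05 sphere: z² = 121.73² − (x − 71.6)² − (y − 106.9)² with x = 96.414, y = 2.896, so z ≈ 58.186 ≈ 58.2 km.
Check against STA-08 (with the unrounded solution): distance 128.47 ≈ 128.47 km. ✓

z ≈ 58.2 km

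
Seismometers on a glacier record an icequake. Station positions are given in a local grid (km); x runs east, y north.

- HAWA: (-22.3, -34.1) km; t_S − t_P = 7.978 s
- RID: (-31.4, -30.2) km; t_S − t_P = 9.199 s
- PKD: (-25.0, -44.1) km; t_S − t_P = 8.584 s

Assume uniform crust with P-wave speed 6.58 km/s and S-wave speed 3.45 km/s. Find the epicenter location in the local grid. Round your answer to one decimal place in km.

Distance from S−P lag: d = Δt · v_P v_S / (v_P − v_S) = Δt · (6.58·3.45)/(6.58−3.45) ≈ 7.2527·Δt.
So d_HAWA = 57.86, d_RID = 66.72, d_PKD = 62.26 km.
Circle about each station: (x + 22.3)² + (y + 34.1)² = 57.86²; (x + 31.4)² + (y + 30.2)² = 66.72²; (x + 25.0)² + (y + 44.1)² = 62.26².
Subtracting the HAWA equation from the RID and PKD equations removes the quadratic terms:
-18.2 x + 7.8 y = -865.88
-5.4 x − 20.0 y = 381.18
Solving the 2×2 system: x ≈ 35.3, y ≈ -28.6 km.

35.3 km east, -28.6 km north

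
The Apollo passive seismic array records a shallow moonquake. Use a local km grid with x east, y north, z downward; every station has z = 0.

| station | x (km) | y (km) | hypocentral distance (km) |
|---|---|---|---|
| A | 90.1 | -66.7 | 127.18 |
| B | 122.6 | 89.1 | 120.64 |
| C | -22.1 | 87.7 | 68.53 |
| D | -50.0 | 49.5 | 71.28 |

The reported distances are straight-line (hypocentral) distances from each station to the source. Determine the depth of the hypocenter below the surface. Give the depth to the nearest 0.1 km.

z ≈ 20.6 km

Each station gives a sphere (x−x_i)² + (y−y_i)² + z² = d_i² (stations at z=0).
Subtracting the A sphere from B and C: z² cancels, leaving linear equations in x and y:
65.0 x + 311.6 y = 12023.41
-224.4 x + 308.8 y = 7091.19
Solving: x ≈ 16.703, y ≈ 35.102 km (keep extra digits for the depth step; rounded: 16.7, 35.1).
Then from the A sphere: z² = 127.18² − (x − 90.1)² − (y + 66.7)² with x = 16.703, y = 35.102, so z ≈ 20.591 ≈ 20.6 km.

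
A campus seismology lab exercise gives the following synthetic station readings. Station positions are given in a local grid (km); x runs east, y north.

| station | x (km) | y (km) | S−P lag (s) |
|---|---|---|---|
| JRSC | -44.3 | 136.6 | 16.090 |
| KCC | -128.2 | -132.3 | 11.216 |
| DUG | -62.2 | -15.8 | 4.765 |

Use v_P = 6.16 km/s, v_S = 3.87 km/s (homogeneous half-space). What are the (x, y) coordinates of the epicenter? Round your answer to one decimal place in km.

-111.8 km east, -16.7 km north

Distance from S−P lag: d = Δt · v_P v_S / (v_P − v_S) = Δt · (6.16·3.87)/(6.16−3.87) ≈ 10.4101·Δt.
So d_JRSC = 167.50, d_KCC = 116.76, d_DUG = 49.60 km.
Circle about each station: (x + 44.3)² + (y − 136.6)² = 167.50²; (x + 128.2)² + (y + 132.3)² = 116.76²; (x + 62.2)² + (y + 15.8)² = 49.60².
Subtracting the JRSC equation from the KCC and DUG equations removes the quadratic terms:
-167.8 x − 537.8 y = 27739.83
-35.8 x − 304.8 y = 9092.52
Solving the 2×2 system: x ≈ -111.8, y ≈ -16.7 km.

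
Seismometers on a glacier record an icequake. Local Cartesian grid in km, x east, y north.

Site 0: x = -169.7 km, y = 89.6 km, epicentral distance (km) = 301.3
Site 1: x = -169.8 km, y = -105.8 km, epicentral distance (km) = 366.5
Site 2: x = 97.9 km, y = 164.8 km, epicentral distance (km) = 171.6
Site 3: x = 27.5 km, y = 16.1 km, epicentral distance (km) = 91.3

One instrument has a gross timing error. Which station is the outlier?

Site 1

Solve using three stations at a time. Using Site 0, Site 2, Site 3 (subtract circle equations pairwise → linear system) gives (x, y) ≈ (116.1, -5.8).
Distances from that point to each station vs reported:
  Site 0: calculated 301.3 vs reported 301.3 → residual 0.0 km
  Site 1: calculated 302.9 vs reported 366.5 → residual 63.6 km
  Site 2: calculated 171.6 vs reported 171.6 → residual 0.0 km
  Site 3: calculated 91.2 vs reported 91.3 → residual 0.1 km
Site 0, Site 2, Site 3 are mutually consistent (residuals ≈ 0); Site 1 is off by 63.6 km.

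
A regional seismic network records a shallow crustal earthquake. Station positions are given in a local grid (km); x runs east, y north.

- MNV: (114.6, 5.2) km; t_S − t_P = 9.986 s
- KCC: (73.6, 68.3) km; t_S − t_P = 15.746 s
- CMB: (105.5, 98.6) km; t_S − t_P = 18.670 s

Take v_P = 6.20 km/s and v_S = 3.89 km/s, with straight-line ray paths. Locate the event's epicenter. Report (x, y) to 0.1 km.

Distance from S−P lag: d = Δt · v_P v_S / (v_P − v_S) = Δt · (6.20·3.89)/(6.20−3.89) ≈ 10.4407·Δt.
So d_MNV = 104.26, d_KCC = 164.40, d_CMB = 194.93 km.
Circle about each station: (x − 114.6)² + (y − 5.2)² = 104.26²; (x − 73.6)² + (y − 68.3)² = 164.40²; (x − 105.5)² + (y − 98.6)² = 194.93².
Subtracting the MNV equation from the KCC and CMB equations removes the quadratic terms:
-82.0 x + 126.2 y = -19235.56
-18.2 x + 186.8 y = -19435.55
Solving the 2×2 system: x ≈ 87.6, y ≈ -95.5 km.
Check against MNV (with the unrounded x, y): √((x − 114.6)²+(y − 5.2)²) = 104.27 ≈ 104.26 km. ✓

(87.6, -95.5)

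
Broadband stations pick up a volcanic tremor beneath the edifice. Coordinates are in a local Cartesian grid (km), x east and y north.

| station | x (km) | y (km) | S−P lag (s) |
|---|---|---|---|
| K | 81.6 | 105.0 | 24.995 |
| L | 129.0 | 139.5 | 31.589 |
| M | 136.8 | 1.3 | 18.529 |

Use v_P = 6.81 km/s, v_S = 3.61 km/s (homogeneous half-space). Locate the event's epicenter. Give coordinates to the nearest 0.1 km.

x ≈ 17.2 km, y ≈ -75.9 km

Distance from S−P lag: d = Δt · v_P v_S / (v_P − v_S) = Δt · (6.81·3.61)/(6.81−3.61) ≈ 7.6825·Δt.
So d_K = 192.02, d_L = 242.68, d_M = 142.35 km.
Circle about each station: (x − 81.6)² + (y − 105.0)² = 192.02²; (x − 129.0)² + (y − 139.5)² = 242.68²; (x − 136.8)² + (y − 1.3)² = 142.35².
Subtracting pairs of circle equations eliminates x²+y² and gives linear equations (the radical axes):
94.8 x + 69.0 y = -3604.21
110.4 x − 207.4 y = 17640.53
Solving the 2×2 system: x ≈ 17.2, y ≈ -75.9 km.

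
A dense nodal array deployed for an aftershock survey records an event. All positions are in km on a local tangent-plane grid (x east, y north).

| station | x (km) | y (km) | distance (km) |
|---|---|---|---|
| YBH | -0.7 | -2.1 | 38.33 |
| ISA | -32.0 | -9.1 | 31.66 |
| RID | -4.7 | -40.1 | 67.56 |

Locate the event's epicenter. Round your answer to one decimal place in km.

-30.1 km east, 22.5 km north

Circle about each station: (x + 0.7)² + (y + 2.1)² = 38.33²; (x + 32.0)² + (y + 9.1)² = 31.66²; (x + 4.7)² + (y + 40.1)² = 67.56².
Subtracting the YBH equation from the ISA and RID equations removes the quadratic terms:
-62.6 x − 14.0 y = 1568.74
-8.0 x − 76.0 y = -1469.96
Solving the 2×2 system: x ≈ -30.1, y ≈ 22.5 km.
Check against YBH (with the unrounded x, y): √((x + 0.7)²+(y + 2.1)²) = 38.34 ≈ 38.33 km. ✓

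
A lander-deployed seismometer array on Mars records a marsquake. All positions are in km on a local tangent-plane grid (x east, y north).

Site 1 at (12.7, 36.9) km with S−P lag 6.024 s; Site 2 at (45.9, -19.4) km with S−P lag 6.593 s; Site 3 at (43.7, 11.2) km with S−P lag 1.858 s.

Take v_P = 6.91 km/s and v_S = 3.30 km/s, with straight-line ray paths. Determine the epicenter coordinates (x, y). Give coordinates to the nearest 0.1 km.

Distance from S−P lag: d = Δt · v_P v_S / (v_P − v_S) = Δt · (6.91·3.30)/(6.91−3.30) ≈ 6.3166·Δt.
So d_Site 1 = 38.05, d_Site 2 = 41.65, d_Site 3 = 11.74 km.
Circle about each station: (x − 12.7)² + (y − 36.9)² = 38.05²; (x − 45.9)² + (y + 19.4)² = 41.65²; (x − 43.7)² + (y − 11.2)² = 11.74².
Subtracting the Site 1 equation from the Site 2 and Site 3 equations removes the quadratic terms:
66.4 x − 112.6 y = 673.35
62.0 x − 51.4 y = 1822.20
Solving the 2×2 system: x ≈ 47.8, y ≈ 22.2 km.
Check against Site 1 (with the unrounded x, y): √((x − 12.7)²+(y − 36.9)²) = 38.05 ≈ 38.05 km. ✓

(47.8, 22.2)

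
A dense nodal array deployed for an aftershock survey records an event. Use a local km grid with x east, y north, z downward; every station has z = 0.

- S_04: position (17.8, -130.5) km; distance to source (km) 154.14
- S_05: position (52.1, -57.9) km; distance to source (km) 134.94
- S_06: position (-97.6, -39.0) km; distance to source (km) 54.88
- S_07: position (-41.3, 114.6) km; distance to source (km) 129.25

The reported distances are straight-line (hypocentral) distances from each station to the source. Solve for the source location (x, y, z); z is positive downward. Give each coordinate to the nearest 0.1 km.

(-68.3, -7.2, 33.8)

Each station gives a sphere (x−x_i)² + (y−y_i)² + z² = d_i² (stations at z=0).
Subtracting the S_04 sphere from S_05 and S_06: z² cancels, leaving linear equations in x and y:
68.6 x + 145.2 y = -5729.93
-230.8 x + 183.0 y = 14447.00
Solving: x ≈ -68.299, y ≈ -7.194 km (keep extra digits for the depth step; rounded: -68.3, -7.2).
Then from the S_04 sphere: z² = 154.14² − (x − 17.8)² − (y + 130.5)² with x = -68.299, y = -7.194, so z ≈ 33.790 ≈ 33.8 km.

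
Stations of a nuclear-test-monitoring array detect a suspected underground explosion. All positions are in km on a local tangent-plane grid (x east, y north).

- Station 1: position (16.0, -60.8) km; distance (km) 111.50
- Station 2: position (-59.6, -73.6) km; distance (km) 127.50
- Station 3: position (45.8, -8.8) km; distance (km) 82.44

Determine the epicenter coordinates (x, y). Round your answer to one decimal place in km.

x ≈ -15.7 km, y ≈ 46.1 km

Circle about each station: (x − 16.0)² + (y + 60.8)² = 111.50²; (x + 59.6)² + (y + 73.6)² = 127.50²; (x − 45.8)² + (y + 8.8)² = 82.44².
Subtracting pairs of circle equations eliminates x²+y² and gives linear equations (the radical axes):
-151.2 x − 25.6 y = 1192.48
59.6 x + 104.0 y = 3858.34
Solving the 2×2 system: x ≈ -15.7, y ≈ 46.1 km.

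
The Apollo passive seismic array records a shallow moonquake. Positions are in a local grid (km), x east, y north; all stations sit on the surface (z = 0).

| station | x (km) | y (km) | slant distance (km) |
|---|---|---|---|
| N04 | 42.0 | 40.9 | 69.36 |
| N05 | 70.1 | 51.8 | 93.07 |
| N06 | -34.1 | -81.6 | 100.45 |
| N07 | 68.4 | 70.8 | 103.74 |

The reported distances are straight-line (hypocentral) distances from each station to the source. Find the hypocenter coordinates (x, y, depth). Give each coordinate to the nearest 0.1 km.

Each station gives a sphere (x−x_i)² + (y−y_i)² + z² = d_i² (stations at z=0).
Subtracting the N04 sphere from N05 and N06: z² cancels, leaving linear equations in x and y:
56.2 x + 21.8 y = 309.22
-152.2 x − 245.0 y = -894.83
Solving: x ≈ 5.382, y ≈ 0.309 km (keep extra digits for the depth step; rounded: 5.4, 0.3).
Then from the N04 sphere: z² = 69.36² − (x − 42.0)² − (y − 40.9)² with x = 5.382, y = 0.309, so z ≈ 42.688 ≈ 42.7 km.

(5.4, 0.3, 42.7)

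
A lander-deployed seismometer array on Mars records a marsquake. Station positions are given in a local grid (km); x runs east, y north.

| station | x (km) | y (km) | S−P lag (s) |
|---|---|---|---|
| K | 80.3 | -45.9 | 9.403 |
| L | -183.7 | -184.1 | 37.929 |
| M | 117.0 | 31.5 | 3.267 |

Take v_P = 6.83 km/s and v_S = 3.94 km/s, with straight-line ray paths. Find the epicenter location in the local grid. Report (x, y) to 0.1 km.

88.2 km east, 41.3 km north

Distance from S−P lag: d = Δt · v_P v_S / (v_P − v_S) = Δt · (6.83·3.94)/(6.83−3.94) ≈ 9.3115·Δt.
So d_K = 87.56, d_L = 353.18, d_M = 30.42 km.
Circle about each station: (x − 80.3)² + (y + 45.9)² = 87.56²; (x + 183.7)² + (y + 184.1)² = 353.18²; (x − 117.0)² + (y − 31.5)² = 30.42².
Subtracting the K equation from the L and M equations removes the quadratic terms:
-528.0 x − 276.4 y = -57985.76
73.4 x + 154.8 y = 12867.73
Solving the 2×2 system: x ≈ 88.2, y ≈ 41.3 km.
Check against K (with the unrounded x, y): √((x − 80.3)²+(y + 45.9)²) = 87.56 ≈ 87.56 km. ✓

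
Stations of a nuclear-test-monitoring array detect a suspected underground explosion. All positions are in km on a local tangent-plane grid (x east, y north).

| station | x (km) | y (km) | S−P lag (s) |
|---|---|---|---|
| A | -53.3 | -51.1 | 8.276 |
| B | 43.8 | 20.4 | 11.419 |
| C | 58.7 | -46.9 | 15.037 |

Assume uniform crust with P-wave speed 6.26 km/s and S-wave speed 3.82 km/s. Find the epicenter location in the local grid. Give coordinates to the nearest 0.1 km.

Distance from S−P lag: d = Δt · v_P v_S / (v_P − v_S) = Δt · (6.26·3.82)/(6.26−3.82) ≈ 9.8005·Δt.
So d_A = 81.11, d_B = 111.91, d_C = 147.37 km.
Circle about each station: (x + 53.3)² + (y + 51.1)² = 81.11²; (x − 43.8)² + (y − 20.4)² = 111.91²; (x − 58.7)² + (y + 46.9)² = 147.37².
Subtracting the A equation from the B and C equations removes the quadratic terms:
194.2 x + 143.0 y = -9062.52
224.0 x + 8.4 y = -14945.88
Solving the 2×2 system: x ≈ -67.8, y ≈ 28.7 km.
Check against A (with the unrounded x, y): √((x + 53.3)²+(y + 51.1)²) = 81.11 ≈ 81.11 km. ✓

-67.8 km east, 28.7 km north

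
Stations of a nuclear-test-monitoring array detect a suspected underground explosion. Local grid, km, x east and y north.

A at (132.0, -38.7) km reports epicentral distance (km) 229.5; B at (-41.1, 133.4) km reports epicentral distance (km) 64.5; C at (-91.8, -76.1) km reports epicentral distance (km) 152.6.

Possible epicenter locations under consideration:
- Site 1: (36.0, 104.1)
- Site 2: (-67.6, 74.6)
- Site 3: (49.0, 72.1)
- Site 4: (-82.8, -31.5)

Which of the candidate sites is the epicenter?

Site 2

For each candidate, compare |candidate − station| to the reported distance:
Site 1: residuals A 57.4, B 18.0, C 68.3 → max 68.3 km
Site 2: residuals A 0.0, B 0.0, C 0.0 → max 0.0 km
Site 3: residuals A 91.1, B 44.5, C 51.8 → max 91.1 km
Site 4: residuals A 14.6, B 105.6, C 107.1 → max 107.1 km
Only Site 2 has all residuals ≈ 0.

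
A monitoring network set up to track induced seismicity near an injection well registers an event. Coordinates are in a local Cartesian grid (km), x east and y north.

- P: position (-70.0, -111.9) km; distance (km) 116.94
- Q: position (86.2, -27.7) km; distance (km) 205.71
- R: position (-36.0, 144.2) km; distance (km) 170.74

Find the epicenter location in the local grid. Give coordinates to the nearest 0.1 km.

Circle about each station: (x + 70.0)² + (y + 111.9)² = 116.94²; (x − 86.2)² + (y + 27.7)² = 205.71²; (x + 36.0)² + (y − 144.2)² = 170.74².
Subtracting the P equation from the Q and R equations removes the quadratic terms:
312.4 x + 168.4 y = -37865.52
68.0 x + 512.2 y = -10809.15
Solving the 2×2 system: x ≈ -118.3, y ≈ -5.4 km.

(-118.3, -5.4)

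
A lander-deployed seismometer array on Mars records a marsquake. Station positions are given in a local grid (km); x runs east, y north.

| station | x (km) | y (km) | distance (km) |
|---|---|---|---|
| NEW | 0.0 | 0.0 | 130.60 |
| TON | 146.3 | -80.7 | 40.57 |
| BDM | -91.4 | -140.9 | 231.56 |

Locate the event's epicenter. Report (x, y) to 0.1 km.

Circle about each station: x² + y² = 130.60²; (x − 146.3)² + (y + 80.7)² = 40.57²; (x + 91.4)² + (y + 140.9)² = 231.56².
Subtracting the NEW equation from the TON and BDM equations removes the quadratic terms:
292.6 x − 161.4 y = 43326.62
-182.8 x − 281.8 y = -8356.90
Solving the 2×2 system: x ≈ 121.1, y ≈ -48.9 km.
Check against NEW (with the unrounded x, y): √(x²+y²) = 130.60 ≈ 130.60 km. ✓

x ≈ 121.1 km, y ≈ -48.9 km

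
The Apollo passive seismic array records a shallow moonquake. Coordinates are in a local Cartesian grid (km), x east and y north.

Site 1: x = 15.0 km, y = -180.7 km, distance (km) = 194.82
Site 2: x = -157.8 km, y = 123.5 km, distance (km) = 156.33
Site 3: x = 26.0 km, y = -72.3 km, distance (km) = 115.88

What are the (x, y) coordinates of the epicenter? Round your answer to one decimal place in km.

(-67.9, -4.4)

Circle about each station: (x − 15.0)² + (y + 180.7)² = 194.82²; (x + 157.8)² + (y − 123.5)² = 156.33²; (x − 26.0)² + (y + 72.3)² = 115.88².
Subtracting the Site 1 equation from the Site 2 and Site 3 equations removes the quadratic terms:
-345.6 x + 608.4 y = 20791.36
22.0 x + 216.8 y = -2447.54
Solving the 2×2 system: x ≈ -67.9, y ≈ -4.4 km.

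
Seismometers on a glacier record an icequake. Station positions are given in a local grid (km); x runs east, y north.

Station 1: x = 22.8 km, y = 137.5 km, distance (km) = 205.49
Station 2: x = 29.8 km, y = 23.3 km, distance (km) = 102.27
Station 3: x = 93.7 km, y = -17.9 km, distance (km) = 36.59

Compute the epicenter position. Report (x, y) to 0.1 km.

Circle about each station: (x − 22.8)² + (y − 137.5)² = 205.49²; (x − 29.8)² + (y − 23.3)² = 102.27²; (x − 93.7)² + (y + 17.9)² = 36.59².
Subtracting pairs of circle equations eliminates x²+y² and gives linear equations (the radical axes):
14.0 x − 228.4 y = 13771.83
141.8 x − 310.8 y = 30561.32
Solving the 2×2 system: x ≈ 96.3, y ≈ -54.4 km.

x ≈ 96.3 km, y ≈ -54.4 km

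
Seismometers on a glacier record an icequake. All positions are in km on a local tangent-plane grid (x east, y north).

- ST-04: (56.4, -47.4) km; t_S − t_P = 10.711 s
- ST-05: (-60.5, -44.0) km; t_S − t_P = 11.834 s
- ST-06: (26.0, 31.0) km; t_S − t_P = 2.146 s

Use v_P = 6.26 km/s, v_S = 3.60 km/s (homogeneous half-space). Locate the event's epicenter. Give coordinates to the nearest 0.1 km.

Distance from S−P lag: d = Δt · v_P v_S / (v_P − v_S) = Δt · (6.26·3.60)/(6.26−3.60) ≈ 8.4722·Δt.
So d_ST-04 = 90.75, d_ST-05 = 100.26, d_ST-06 = 18.18 km.
Circle about each station: (x − 56.4)² + (y + 47.4)² = 90.75²; (x + 60.5)² + (y + 44.0)² = 100.26²; (x − 26.0)² + (y − 31.0)² = 18.18².
Subtracting the ST-04 equation from the ST-05 and ST-06 equations removes the quadratic terms:
-233.8 x + 6.8 y = -1647.98
-60.8 x + 156.8 y = 4114.33
Solving the 2×2 system: x ≈ 7.9, y ≈ 29.3 km.

7.9 km east, 29.3 km north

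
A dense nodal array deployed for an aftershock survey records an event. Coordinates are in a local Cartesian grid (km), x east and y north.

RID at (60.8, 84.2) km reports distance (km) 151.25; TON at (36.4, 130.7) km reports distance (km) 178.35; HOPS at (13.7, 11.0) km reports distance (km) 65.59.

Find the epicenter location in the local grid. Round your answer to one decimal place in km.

(-35.3, -32.6)

Circle about each station: (x − 60.8)² + (y − 84.2)² = 151.25²; (x − 36.4)² + (y − 130.7)² = 178.35²; (x − 13.7)² + (y − 11.0)² = 65.59².
Subtracting the RID equation from the TON and HOPS equations removes the quadratic terms:
-48.8 x + 93.0 y = -1310.99
-94.2 x − 146.4 y = 8096.92
Solving the 2×2 system: x ≈ -35.3, y ≈ -32.6 km.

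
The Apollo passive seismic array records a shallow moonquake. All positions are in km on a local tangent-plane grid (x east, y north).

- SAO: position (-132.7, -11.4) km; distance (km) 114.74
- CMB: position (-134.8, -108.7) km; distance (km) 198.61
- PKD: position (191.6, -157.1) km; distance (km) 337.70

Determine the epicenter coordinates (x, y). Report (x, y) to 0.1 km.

x ≈ -55.3 km, y ≈ 73.3 km

Circle about each station: (x + 132.7)² + (y + 11.4)² = 114.74²; (x + 134.8)² + (y + 108.7)² = 198.61²; (x − 191.6)² + (y + 157.1)² = 337.70².
Subtracting the SAO equation from the CMB and PKD equations removes the quadratic terms:
-4.2 x − 194.6 y = -14033.18
648.6 x − 291.4 y = -57224.30
Solving the 2×2 system: x ≈ -55.3, y ≈ 73.3 km.
Check against SAO (with the unrounded x, y): √((x + 132.7)²+(y + 11.4)²) = 114.75 ≈ 114.74 km. ✓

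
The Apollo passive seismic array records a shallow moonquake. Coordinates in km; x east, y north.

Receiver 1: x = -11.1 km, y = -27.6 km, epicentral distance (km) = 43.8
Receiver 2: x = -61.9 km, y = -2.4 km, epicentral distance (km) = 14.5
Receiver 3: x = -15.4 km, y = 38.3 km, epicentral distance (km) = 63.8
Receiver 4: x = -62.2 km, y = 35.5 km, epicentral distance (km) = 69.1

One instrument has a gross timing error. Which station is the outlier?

Solve using three stations at a time. Using Receiver 1, Receiver 2, Receiver 3 (subtract circle equations pairwise → linear system) gives (x, y) ≈ (-52.6, -13.5).
Distances from that point to each station vs reported:
  Receiver 1: calculated 43.8 vs reported 43.8 → residual 0.0 km
  Receiver 2: calculated 14.5 vs reported 14.5 → residual 0.0 km
  Receiver 3: calculated 63.8 vs reported 63.8 → residual 0.0 km
  Receiver 4: calculated 50.0 vs reported 69.1 → residual 19.1 km
Receiver 1, Receiver 2, Receiver 3 are mutually consistent (residuals ≈ 0); Receiver 4 is off by 19.1 km.

Receiver 4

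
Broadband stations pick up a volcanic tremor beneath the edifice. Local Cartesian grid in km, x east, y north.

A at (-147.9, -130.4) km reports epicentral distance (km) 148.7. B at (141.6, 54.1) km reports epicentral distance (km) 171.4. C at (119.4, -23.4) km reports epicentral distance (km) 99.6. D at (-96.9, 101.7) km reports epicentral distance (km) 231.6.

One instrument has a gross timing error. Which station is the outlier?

A

Solve using three stations at a time. Using B, C, D (subtract circle equations pairwise → linear system) gives (x, y) ≈ (40.8, -84.5).
Distances from that point to each station vs reported:
  A: calculated 194.2 vs reported 148.7 → residual 45.5 km
  B: calculated 171.4 vs reported 171.4 → residual 0.0 km
  C: calculated 99.5 vs reported 99.6 → residual 0.1 km
  D: calculated 231.6 vs reported 231.6 → residual 0.0 km
B, C, D are mutually consistent (residuals ≈ 0); A is off by 45.5 km.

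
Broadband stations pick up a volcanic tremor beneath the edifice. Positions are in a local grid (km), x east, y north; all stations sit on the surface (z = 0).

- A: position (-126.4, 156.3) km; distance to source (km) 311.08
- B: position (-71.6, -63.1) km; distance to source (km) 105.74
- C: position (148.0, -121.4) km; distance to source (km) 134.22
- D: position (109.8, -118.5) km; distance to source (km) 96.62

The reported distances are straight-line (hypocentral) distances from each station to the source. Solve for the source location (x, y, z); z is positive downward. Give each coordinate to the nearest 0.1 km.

Each station gives a sphere (x−x_i)² + (y−y_i)² + z² = d_i² (stations at z=0).
Subtracting the A sphere from B and C: z² cancels, leaving linear equations in x and y:
109.6 x − 438.8 y = 54291.34
548.8 x − 555.4 y = 74991.07
Solving: x ≈ 15.298, y ≈ -119.906 km (keep extra digits for the depth step; rounded: 15.3, -119.9).
Then from the A sphere: z² = 311.08² − (x + 126.4)² − (y − 156.3)² with x = 15.298, y = -119.906, so z ≈ 20.067 ≈ 20.1 km.

x ≈ 15.3 km, y ≈ -119.9 km, depth ≈ 20.1 km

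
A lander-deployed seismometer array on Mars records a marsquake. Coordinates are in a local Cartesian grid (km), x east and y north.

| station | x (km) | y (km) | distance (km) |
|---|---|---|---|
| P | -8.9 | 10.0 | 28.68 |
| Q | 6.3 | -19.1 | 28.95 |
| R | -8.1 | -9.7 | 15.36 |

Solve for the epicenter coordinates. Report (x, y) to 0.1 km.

-22.4 km east, -15.3 km north

Circle about each station: (x + 8.9)² + (y − 10.0)² = 28.68²; (x − 6.3)² + (y + 19.1)² = 28.95²; (x + 8.1)² + (y + 9.7)² = 15.36².
Subtracting pairs of circle equations eliminates x²+y² and gives linear equations (the radical axes):
30.4 x − 58.2 y = 209.73
1.6 x − 39.4 y = 567.10
Solving the 2×2 system: x ≈ -22.4, y ≈ -15.3 km.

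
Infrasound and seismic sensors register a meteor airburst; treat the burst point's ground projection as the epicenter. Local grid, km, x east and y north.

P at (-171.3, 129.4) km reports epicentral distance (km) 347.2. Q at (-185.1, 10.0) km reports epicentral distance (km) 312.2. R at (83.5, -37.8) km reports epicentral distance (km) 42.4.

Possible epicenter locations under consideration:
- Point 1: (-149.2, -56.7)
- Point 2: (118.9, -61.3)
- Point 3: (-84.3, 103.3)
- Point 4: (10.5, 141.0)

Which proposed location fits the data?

For each candidate, compare |candidate − station| to the reported distance:
Point 1: residuals P 159.8, Q 236.5, R 191.1 → max 236.5 km
Point 2: residuals P 0.0, Q 0.0, R 0.1 → max 0.1 km
Point 3: residuals P 256.4, Q 174.8, R 176.8 → max 256.4 km
Point 4: residuals P 165.0, Q 76.8, R 150.7 → max 165.0 km
Only Point 2 has all residuals ≈ 0.

Point 2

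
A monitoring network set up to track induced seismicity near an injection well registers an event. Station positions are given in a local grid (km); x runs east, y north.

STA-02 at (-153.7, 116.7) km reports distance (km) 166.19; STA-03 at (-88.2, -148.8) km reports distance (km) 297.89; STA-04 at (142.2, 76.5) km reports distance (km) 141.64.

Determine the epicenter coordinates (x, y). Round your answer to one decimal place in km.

(11.8, 131.8)

Circle about each station: (x + 153.7)² + (y − 116.7)² = 166.19²; (x + 88.2)² + (y + 148.8)² = 297.89²; (x − 142.2)² + (y − 76.5)² = 141.64².
Subtracting the STA-02 equation from the STA-03 and STA-04 equations removes the quadratic terms:
131.0 x − 531.0 y = -68441.24
591.8 x − 80.4 y = -3612.26
Solving the 2×2 system: x ≈ 11.8, y ≈ 131.8 km.
Check against STA-02 (with the unrounded x, y): √((x + 153.7)²+(y − 116.7)²) = 166.19 ≈ 166.19 km. ✓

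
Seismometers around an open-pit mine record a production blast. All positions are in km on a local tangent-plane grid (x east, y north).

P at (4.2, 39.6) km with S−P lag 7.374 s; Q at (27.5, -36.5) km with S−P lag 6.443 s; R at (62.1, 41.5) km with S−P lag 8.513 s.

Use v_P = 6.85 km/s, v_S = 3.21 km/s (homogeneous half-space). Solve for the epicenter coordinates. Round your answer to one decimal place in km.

28.7 km east, 2.4 km north

Distance from S−P lag: d = Δt · v_P v_S / (v_P − v_S) = Δt · (6.85·3.21)/(6.85−3.21) ≈ 6.0408·Δt.
So d_P = 44.54, d_Q = 38.92, d_R = 51.43 km.
Circle about each station: (x − 4.2)² + (y − 39.6)² = 44.54²; (x − 27.5)² + (y + 36.5)² = 38.92²; (x − 62.1)² + (y − 41.5)² = 51.43².
Subtracting the P equation from the Q and R equations removes the quadratic terms:
46.6 x − 152.2 y = 971.75
115.8 x + 3.8 y = 3331.63
Solving the 2×2 system: x ≈ 28.7, y ≈ 2.4 km.
Check against P (with the unrounded x, y): √((x − 4.2)²+(y − 39.6)²) = 44.54 ≈ 44.54 km. ✓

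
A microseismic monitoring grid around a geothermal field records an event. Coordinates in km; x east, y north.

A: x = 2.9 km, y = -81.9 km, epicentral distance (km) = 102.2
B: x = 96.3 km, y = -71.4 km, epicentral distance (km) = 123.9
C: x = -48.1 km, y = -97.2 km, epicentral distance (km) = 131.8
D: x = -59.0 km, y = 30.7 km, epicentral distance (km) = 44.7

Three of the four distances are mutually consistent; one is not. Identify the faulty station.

D

Solve using three stations at a time. Using A, B, C (subtract circle equations pairwise → linear system) gives (x, y) ≈ (12.5, 19.8).
Distances from that point to each station vs reported:
  A: calculated 102.2 vs reported 102.2 → residual 0.0 km
  B: calculated 123.9 vs reported 123.9 → residual 0.0 km
  C: calculated 131.8 vs reported 131.8 → residual 0.0 km
  D: calculated 72.3 vs reported 44.7 → residual 27.6 km
A, B, C are mutually consistent (residuals ≈ 0); D is off by 27.6 km.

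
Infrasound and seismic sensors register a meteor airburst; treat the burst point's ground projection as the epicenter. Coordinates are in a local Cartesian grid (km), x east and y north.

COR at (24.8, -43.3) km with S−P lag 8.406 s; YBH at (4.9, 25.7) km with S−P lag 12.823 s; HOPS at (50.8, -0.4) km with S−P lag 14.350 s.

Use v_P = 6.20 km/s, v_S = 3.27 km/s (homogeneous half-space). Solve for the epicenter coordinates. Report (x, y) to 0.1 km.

-32.2 km east, -54.9 km north

Distance from S−P lag: d = Δt · v_P v_S / (v_P − v_S) = Δt · (6.20·3.27)/(6.20−3.27) ≈ 6.9195·Δt.
So d_COR = 58.16, d_YBH = 88.73, d_HOPS = 99.29 km.
Circle about each station: (x − 24.8)² + (y + 43.3)² = 58.16²; (x − 4.9)² + (y − 25.7)² = 88.73²; (x − 50.8)² + (y + 0.4)² = 99.29².
Subtracting the COR equation from the YBH and HOPS equations removes the quadratic terms:
-39.8 x + 138.0 y = -6295.86
52.0 x + 85.8 y = -6385.05
Solving the 2×2 system: x ≈ -32.2, y ≈ -54.9 km.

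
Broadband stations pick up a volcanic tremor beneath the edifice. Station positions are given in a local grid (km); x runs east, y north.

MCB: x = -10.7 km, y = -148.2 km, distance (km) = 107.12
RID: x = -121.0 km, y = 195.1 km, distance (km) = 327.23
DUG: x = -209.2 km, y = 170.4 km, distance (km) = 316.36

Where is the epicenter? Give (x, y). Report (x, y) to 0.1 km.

(-116.6, -132.1)

Circle about each station: (x + 10.7)² + (y + 148.2)² = 107.12²; (x + 121.0)² + (y − 195.1)² = 327.23²; (x + 209.2)² + (y − 170.4)² = 316.36².
Subtracting pairs of circle equations eliminates x²+y² and gives linear equations (the radical axes):
-220.6 x + 686.6 y = -64977.50
-397.0 x + 637.2 y = -37885.89
Solving the 2×2 system: x ≈ -116.6, y ≈ -132.1 km.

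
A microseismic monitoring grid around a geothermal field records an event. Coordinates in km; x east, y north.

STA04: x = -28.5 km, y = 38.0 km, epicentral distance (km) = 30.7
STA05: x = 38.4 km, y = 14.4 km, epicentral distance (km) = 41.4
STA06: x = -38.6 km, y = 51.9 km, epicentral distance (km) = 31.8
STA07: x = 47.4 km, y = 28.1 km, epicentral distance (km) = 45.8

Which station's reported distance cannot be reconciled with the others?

STA06

Solve using three stations at a time. Using STA04, STA05, STA07 (subtract circle equations pairwise → linear system) gives (x, y) ≈ (2.0, 34.1).
Distances from that point to each station vs reported:
  STA04: calculated 30.7 vs reported 30.7 → residual 0.0 km
  STA05: calculated 41.4 vs reported 41.4 → residual 0.0 km
  STA06: calculated 44.3 vs reported 31.8 → residual 12.5 km
  STA07: calculated 45.8 vs reported 45.8 → residual 0.0 km
STA04, STA05, STA07 are mutually consistent (residuals ≈ 0); STA06 is off by 12.5 km.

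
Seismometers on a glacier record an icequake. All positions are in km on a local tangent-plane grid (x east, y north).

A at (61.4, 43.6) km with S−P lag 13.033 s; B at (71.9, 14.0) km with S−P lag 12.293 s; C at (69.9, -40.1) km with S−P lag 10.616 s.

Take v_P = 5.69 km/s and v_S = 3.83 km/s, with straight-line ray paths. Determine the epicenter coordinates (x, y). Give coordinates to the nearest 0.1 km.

Distance from S−P lag: d = Δt · v_P v_S / (v_P − v_S) = Δt · (5.69·3.83)/(5.69−3.83) ≈ 11.7165·Δt.
So d_A = 152.70, d_B = 144.03, d_C = 124.38 km.
Circle about each station: (x − 61.4)² + (y − 43.6)² = 152.70²; (x − 71.9)² + (y − 14.0)² = 144.03²; (x − 69.9)² + (y + 40.1)² = 124.38².
Subtracting the A equation from the B and C equations removes the quadratic terms:
21.0 x − 59.2 y = 2267.34
17.0 x − 167.4 y = 8670.01
Solving the 2×2 system: x ≈ -53.3, y ≈ -57.2 km.

-53.3 km east, -57.2 km north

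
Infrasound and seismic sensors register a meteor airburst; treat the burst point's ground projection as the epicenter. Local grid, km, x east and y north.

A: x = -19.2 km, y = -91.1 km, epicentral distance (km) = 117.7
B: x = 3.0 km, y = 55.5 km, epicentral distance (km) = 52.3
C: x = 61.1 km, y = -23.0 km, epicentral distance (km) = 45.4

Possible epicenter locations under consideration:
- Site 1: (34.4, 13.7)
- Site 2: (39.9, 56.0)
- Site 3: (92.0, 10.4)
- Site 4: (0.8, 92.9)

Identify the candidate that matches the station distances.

Site 1

For each candidate, compare |candidate − station| to the reported distance:
Site 1: residuals A 0.0, B 0.0, C 0.0 → max 0.0 km
Site 2: residuals A 40.8, B 15.4, C 36.4 → max 40.8 km
Site 3: residuals A 32.9, B 47.5, C 0.1 → max 47.5 km
Site 4: residuals A 67.4, B 14.8, C 85.2 → max 85.2 km
Only Site 1 has all residuals ≈ 0.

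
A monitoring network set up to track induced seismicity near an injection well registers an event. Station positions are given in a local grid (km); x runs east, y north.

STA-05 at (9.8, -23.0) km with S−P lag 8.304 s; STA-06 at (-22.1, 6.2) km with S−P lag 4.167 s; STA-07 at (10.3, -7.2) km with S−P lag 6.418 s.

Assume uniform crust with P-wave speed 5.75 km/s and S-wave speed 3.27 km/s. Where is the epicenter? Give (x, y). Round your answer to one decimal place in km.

x ≈ -11.9 km, y ≈ 36.1 km

Distance from S−P lag: d = Δt · v_P v_S / (v_P − v_S) = Δt · (5.75·3.27)/(5.75−3.27) ≈ 7.5817·Δt.
So d_STA-05 = 62.96, d_STA-06 = 31.59, d_STA-07 = 48.66 km.
Circle about each station: (x − 9.8)² + (y + 23.0)² = 62.96²; (x + 22.1)² + (y − 6.2)² = 31.59²; (x − 10.3)² + (y + 7.2)² = 48.66².
Subtracting the STA-05 equation from the STA-06 and STA-07 equations removes the quadratic terms:
-63.8 x + 58.4 y = 2867.84
1.0 x + 31.6 y = 1129.06
Solving the 2×2 system: x ≈ -11.9, y ≈ 36.1 km.
Check against STA-05 (with the unrounded x, y): √((x − 9.8)²+(y + 23.0)²) = 62.96 ≈ 62.96 km. ✓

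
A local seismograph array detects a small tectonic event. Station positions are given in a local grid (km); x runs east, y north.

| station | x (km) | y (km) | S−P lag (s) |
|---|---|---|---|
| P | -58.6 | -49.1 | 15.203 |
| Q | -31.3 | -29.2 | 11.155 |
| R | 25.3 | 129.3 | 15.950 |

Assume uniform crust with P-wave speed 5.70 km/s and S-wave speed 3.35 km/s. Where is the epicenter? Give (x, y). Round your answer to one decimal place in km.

(53.5, 2.8)

Distance from S−P lag: d = Δt · v_P v_S / (v_P − v_S) = Δt · (5.70·3.35)/(5.70−3.35) ≈ 8.1255·Δt.
So d_P = 123.53, d_Q = 90.64, d_R = 129.60 km.
Circle about each station: (x + 58.6)² + (y + 49.1)² = 123.53²; (x + 31.3)² + (y + 29.2)² = 90.64²; (x − 25.3)² + (y − 129.3)² = 129.60².
Subtracting the P equation from the Q and R equations removes the quadratic terms:
54.6 x + 39.8 y = 3031.61
167.8 x + 356.8 y = 9977.31
Solving the 2×2 system: x ≈ 53.5, y ≈ 2.8 km.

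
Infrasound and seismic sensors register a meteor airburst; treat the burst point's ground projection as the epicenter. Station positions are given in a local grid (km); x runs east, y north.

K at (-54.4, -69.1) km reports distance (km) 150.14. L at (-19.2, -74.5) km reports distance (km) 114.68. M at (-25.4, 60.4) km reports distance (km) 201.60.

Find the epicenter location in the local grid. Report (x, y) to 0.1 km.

91.7 km east, -103.7 km north

Circle about each station: (x + 54.4)² + (y + 69.1)² = 150.14²; (x + 19.2)² + (y + 74.5)² = 114.68²; (x + 25.4)² + (y − 60.4)² = 201.60².
Subtracting the K equation from the L and M equations removes the quadratic terms:
70.4 x − 10.8 y = 7575.24
58.0 x + 259.0 y = -21541.39
Solving the 2×2 system: x ≈ 91.7, y ≈ -103.7 km.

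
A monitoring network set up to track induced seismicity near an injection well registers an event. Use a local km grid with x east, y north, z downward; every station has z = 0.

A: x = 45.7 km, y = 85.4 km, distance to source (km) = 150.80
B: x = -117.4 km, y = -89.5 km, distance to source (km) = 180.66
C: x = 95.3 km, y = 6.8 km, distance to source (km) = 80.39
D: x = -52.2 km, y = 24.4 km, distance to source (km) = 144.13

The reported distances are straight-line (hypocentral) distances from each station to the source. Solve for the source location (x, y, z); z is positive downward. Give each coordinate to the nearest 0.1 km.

Each station gives a sphere (x−x_i)² + (y−y_i)² + z² = d_i² (stations at z=0).
Subtracting the A sphere from B and C: z² cancels, leaving linear equations in x and y:
-326.2 x − 349.8 y = 2513.96
99.2 x − 157.2 y = 16024.77
Solving: x ≈ 60.599, y ≈ -63.698 km (keep extra digits for the depth step; rounded: 60.6, -63.7).
Then from the A sphere: z² = 150.80² − (x − 45.7)² − (y − 85.4)² with x = 60.599, y = -63.698, so z ≈ 16.984 ≈ 17.0 km.

(60.6, -63.7, 17.0)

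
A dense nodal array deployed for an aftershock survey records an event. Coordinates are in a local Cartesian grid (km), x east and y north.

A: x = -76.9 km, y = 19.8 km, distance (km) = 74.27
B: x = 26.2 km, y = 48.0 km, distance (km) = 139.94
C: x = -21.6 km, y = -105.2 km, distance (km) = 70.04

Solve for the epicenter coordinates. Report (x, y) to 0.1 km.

Circle about each station: (x + 76.9)² + (y − 19.8)² = 74.27²; (x − 26.2)² + (y − 48.0)² = 139.94²; (x + 21.6)² + (y + 105.2)² = 70.04².
Subtracting the A equation from the B and C equations removes the quadratic terms:
206.2 x + 56.4 y = -17382.38
110.6 x − 250.0 y = 5838.38
Solving the 2×2 system: x ≈ -69.5, y ≈ -54.1 km.

(-69.5, -54.1)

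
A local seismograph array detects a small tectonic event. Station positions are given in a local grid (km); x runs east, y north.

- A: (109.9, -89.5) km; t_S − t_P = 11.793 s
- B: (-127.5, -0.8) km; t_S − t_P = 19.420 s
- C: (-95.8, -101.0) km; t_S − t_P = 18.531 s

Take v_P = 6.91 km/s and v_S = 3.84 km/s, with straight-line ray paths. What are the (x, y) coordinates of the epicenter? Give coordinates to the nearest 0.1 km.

39.7 km east, -15.6 km north

Distance from S−P lag: d = Δt · v_P v_S / (v_P − v_S) = Δt · (6.91·3.84)/(6.91−3.84) ≈ 8.6431·Δt.
So d_A = 101.93, d_B = 167.85, d_C = 160.17 km.
Circle about each station: (x − 109.9)² + (y + 89.5)² = 101.93²; (x + 127.5)² + (y + 0.8)² = 167.85²; (x + 95.8)² + (y + 101.0)² = 160.17².
Subtracting pairs of circle equations eliminates x²+y² and gives linear equations (the radical axes):
-474.8 x + 177.4 y = -21615.27
-411.4 x − 23.0 y = -15974.32
Solving the 2×2 system: x ≈ 39.7, y ≈ -15.6 km.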